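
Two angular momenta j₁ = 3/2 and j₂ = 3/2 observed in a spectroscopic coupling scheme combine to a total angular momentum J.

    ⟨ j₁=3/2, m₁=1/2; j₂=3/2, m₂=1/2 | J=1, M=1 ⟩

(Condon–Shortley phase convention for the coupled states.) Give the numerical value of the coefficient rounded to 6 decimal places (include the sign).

√[3·2!1!1!/5! · 2!1!2!1!2!0!] = √(2/5)
  +(−1)^1/∏(1,1,0,1,1,0)! = -1  (running -1)
⟨..|..⟩ = √(2/5)·(-1) = -0.632456

-0.632456  (= −√(2/5))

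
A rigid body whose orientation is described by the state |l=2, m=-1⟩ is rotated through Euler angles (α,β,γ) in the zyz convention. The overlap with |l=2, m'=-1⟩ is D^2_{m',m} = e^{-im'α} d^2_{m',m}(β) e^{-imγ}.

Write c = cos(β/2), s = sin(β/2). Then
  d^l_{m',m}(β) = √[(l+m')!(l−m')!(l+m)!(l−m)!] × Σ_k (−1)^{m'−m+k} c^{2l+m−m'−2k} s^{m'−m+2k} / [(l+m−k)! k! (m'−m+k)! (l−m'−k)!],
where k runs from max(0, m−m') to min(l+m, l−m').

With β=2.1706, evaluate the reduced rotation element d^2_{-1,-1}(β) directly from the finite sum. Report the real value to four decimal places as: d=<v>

d=-0.4636

d^2_{-1,-1}(β=2.1706) via the finite sum:
With c≡cos(β/2)=0.466647 and s≡sin(β/2)=0.884443, N=[1·6·1·6]^{1/2}=6.000000
k: max(0,(-1)−(-1))=0 … min(2+(-1),2−(-1))=1
  k=0: (−1)^0·6.0000/(6)·0.4666^4·0.8844^0 = +0.047419
  k=1: (−1)^1·6.0000/(2)·0.4666^2·0.8844^2 = -0.511021
d^2_{-1,-1}(2.1706) = +0.047419 -0.511021 = -0.463602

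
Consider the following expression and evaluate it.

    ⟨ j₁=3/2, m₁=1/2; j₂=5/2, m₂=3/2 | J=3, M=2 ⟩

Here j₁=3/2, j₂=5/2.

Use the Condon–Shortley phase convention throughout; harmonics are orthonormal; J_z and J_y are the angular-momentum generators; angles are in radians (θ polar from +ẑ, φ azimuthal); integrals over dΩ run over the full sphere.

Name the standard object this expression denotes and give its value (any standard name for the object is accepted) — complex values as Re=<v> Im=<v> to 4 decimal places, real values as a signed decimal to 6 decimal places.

Clebsch–Gordan coefficient, −√(1/12) ≈ -0.288675

This is a Clebsch–Gordan (vector-coupling) coefficient.
triangle: 1!*2!*4!/8! = 48/40320
(j±m)!: 2!*1!*4!*1!*5!*1! = 5760
prefactor² = (2J+1)*Δ*N² = 48
  k=0: +1/(0!*1!*1!*4!*1!*0!) = 1/24
  k=1: −1/(1!*0!*0!*3!*2!*1!) = -1/12
Σ = -1/24  ⇒  CG² = 48*(-1/24)² = 1/12
CG = −√(1/12) = -0.288675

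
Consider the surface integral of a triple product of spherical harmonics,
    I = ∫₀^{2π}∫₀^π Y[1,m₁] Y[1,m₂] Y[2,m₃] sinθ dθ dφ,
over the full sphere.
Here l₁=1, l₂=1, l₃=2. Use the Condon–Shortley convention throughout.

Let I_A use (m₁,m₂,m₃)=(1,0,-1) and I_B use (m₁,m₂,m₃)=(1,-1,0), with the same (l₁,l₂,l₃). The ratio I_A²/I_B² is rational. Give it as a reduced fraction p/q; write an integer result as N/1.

Same 1,1,2: normalisation and zero-m 3j drop out of the ratio.
A: Δ: 0! 2! 2! / 5! → 1/30; sum: t=0:+1/2 = 1/2; 3j²(1 1 2; 1 0 -1) = Δ·Π!·Σ² = 1/10  (sign -1)
B: Δ: 0! 2! 2! / 5! → 1/30; sum: t=0:+1/4 = 1/4; 3j²(1 1 2; 1 -1 0) = Δ·Π!·Σ² = 1/30  (sign +1)
I_A²/I_B² = (1/10)/(1/30) = 3/1

3/1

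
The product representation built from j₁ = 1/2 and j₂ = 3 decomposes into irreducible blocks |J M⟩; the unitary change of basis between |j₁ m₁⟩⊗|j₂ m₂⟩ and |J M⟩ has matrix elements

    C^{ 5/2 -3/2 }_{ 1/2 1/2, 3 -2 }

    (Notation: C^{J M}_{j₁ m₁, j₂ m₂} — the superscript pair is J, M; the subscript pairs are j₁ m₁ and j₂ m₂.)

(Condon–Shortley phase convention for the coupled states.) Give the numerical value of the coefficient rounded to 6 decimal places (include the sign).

+√(5/7) ≈ +0.845154

triangle: 1!·0!·5!/7! = 120/5040
(j±m)!: 1!·0!·1!·5!·1!·4! = 2880
prefactor² = (2J+1)·Δ·N² = 2880/7
  k=0: +1/(0!·1!·0!·1!·0!·4!) = 1/24
Σ = 1/24  ⇒  CG² = 2880/7·(1/24)² = 5/7
CG = +√(5/7) = +0.845154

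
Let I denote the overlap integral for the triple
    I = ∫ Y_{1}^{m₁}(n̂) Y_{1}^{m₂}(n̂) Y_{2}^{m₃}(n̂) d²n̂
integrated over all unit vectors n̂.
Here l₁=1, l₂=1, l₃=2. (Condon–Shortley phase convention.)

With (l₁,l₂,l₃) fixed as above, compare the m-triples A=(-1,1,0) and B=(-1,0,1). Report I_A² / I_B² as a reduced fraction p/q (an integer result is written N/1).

1/3

Same 1,1,2: normalisation and zero-m 3j drop out of the ratio.
A: Δ: 0! 2! 2! / 5! → 1/30; sum: t=0:+1/4 = 1/4; 3j²(1 1 2; -1 1 0) = Δ·Π!·Σ² = 1/30  (sign +1)
B: Δ: 0! 2! 2! / 5! → 1/30; sum: t=0:+1/2 = 1/2; 3j²(1 1 2; -1 0 1) = Δ·Π!·Σ² = 1/10  (sign -1)
I_A²/I_B² = (1/30)/(1/10) = 1/3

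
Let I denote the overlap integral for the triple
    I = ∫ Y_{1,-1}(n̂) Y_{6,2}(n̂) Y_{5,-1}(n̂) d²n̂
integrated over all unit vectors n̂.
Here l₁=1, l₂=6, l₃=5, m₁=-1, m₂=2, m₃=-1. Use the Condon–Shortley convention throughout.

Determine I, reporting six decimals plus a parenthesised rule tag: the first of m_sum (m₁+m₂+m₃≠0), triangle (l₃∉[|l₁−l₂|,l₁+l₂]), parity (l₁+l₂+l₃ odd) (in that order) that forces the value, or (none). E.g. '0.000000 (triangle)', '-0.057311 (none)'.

Rules hold: Σm=0, L=12 even, 5≤5≤7.
N = 3·13·11 = 429
Δ = 2!·0!·10!/13! = 1/858
Racah Σ t=1..1: t=1:−1/14400 = -1/14400
⇒ 3j(1 6 5; 0 0 0)² = 6/143, sgn +1
Racah Σ t=2..2: t=2:+1/34560 = 1/34560
⇒ 3j(1 6 5; -1 2 -1)² = 14/429, sgn +1
4πI² = N·(3j₀)²·(3jₘ)² = 84/143
I = +1·√(0.587413/4π) = 0.21620548
No selection rule forces the value: the integral is nonzero (none).

0.216205 (none)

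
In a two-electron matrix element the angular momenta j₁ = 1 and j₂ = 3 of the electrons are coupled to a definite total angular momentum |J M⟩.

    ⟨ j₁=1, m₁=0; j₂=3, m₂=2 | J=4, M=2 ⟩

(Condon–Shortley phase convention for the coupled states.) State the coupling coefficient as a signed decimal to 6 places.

+√(3/7) = +0.654654

triangle: 0!×2!×6!/9! = 1440/362880
(j±m)!: 1!×1!×5!×1!×6!×2! = 172800
prefactor² = (2J+1)×Δ×N² = 43200/7
  k=0: +1/(0!×0!×1!×5!×1!×1!) = 1/120
Σ = 1/120  ⇒  CG² = 43200/7×(1/120)² = 3/7
CG = +√(3/7) = +0.654654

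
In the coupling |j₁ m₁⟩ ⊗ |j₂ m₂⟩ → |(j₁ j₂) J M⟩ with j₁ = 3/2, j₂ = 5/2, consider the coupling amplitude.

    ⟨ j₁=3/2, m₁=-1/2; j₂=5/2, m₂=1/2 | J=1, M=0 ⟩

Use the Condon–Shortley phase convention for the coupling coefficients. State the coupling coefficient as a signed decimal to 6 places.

j₁+j₂−J=3  J+j₁−j₂=0  J−j₁+j₂=2  j₁+j₂+J+1=6
(j₁±m₁, j₂±m₂, J±M) = (1,2,3,2,1,1)
P² = 6/5
sum k=2..2:
  [2] +1/2 = 1/2
S = 1/2
C² = P²·S² = 3/10 ; C = +0.547723

+√(3/10) = +0.547723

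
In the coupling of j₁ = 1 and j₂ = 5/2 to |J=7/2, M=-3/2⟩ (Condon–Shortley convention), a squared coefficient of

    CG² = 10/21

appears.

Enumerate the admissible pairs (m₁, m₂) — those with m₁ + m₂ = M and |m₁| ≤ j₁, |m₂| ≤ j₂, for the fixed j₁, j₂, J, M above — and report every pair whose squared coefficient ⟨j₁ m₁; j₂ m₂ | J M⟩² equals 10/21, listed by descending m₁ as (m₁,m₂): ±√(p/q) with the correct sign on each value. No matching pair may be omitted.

(0,-3/2): +√(10/21); (-1,-1/2): +√(10/21)

Admissible pairs with m₁+m₂ = M = -3/2: (-1,-1/2), (0,-3/2), (1,-5/2)
  (m₁,m₂)=(1,-5/2): CG² = 1/21, CG = +√(1/21)
  (m₁,m₂)=(0,-3/2): CG² = 10/21, CG = +√(10/21)   ← matches the target
  (m₁,m₂)=(-1,-1/2): CG² = 10/21, CG = +√(10/21)   ← matches the target
Pairs with CG² = 10/21: (0,-3/2): +√(10/21); (-1,-1/2): +√(10/21)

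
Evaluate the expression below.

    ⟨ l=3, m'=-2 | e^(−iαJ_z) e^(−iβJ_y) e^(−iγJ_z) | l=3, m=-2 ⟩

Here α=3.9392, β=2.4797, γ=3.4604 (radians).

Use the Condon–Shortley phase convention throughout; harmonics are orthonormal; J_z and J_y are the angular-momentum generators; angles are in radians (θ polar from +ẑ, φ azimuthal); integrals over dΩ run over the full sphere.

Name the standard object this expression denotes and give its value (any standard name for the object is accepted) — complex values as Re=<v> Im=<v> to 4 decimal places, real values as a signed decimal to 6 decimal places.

This is a Wigner D-matrix element — the rotation-matrix element ⟨l m'| R(α,β,γ) |l m⟩ in the angular-momentum basis.
First d^3_{-2,-2}(β=2.4797), then the phase factors e^{-i(-2)α} and e^{-i(-2)γ}:
c=cos(2.479700/2)=0.324938, s=sin(2.479700/2)=0.945735; N=√[1·120·1·120]=120.000000
k: max(0,(-2)−(-2))=0 … min(3+(-2),3−(-2))=1
  k=0: (−1)^0·120.0000/(120)·0.3249^6·0.9457^0 = +0.001177
  k=1: (−1)^1·120.0000/(24)·0.3249^4·0.9457^2 = -0.049855
d^3_{-2,-2}(2.4797) = +0.001177 -0.049855 = -0.048678
Attach z-rotation phases: D = e^{-i(-2)(3.9392)}·(-0.048678)·e^{-i(-2)(3.4604)} = +0.029924-0.038395i

Wigner D-matrix element, Re=0.0299 Im=-0.0384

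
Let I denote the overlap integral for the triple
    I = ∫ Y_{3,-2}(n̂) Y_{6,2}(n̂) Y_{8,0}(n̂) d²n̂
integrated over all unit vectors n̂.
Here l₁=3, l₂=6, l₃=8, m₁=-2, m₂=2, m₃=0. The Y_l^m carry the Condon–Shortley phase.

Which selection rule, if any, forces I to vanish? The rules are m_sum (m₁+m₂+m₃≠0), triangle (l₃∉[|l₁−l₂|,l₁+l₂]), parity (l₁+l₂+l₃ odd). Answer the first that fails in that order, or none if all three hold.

Σmᵢ = 0  ✓
l₃∈[|l₁−l₂|,l₁+l₂]=[3,9], have l₃=8  ✓
Σlᵢ = 17 ⇒ odd  ✗

parity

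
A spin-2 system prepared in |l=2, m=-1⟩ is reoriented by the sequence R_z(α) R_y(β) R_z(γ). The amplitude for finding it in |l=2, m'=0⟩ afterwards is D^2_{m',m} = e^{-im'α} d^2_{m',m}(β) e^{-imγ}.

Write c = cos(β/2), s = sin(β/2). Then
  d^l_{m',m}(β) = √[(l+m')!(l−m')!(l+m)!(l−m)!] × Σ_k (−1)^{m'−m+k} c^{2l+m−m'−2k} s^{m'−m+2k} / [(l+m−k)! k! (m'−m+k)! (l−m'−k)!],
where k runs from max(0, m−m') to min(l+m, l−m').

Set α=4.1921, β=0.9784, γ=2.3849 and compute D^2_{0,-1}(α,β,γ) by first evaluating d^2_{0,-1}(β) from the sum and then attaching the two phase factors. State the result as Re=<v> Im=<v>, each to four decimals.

Re=0.4125 Im=-0.3895

First d^2_{0,-1}(β=0.9784), then the phase factors e^{-i(0)α} and e^{-i(-1)γ}:
c=cos(0.978400/2)=0.882709, s=sin(0.978400/2)=0.469920; N=√[2·2·1·6]=4.898979
k: max(0,(-1)−(0))=0 … min(2+(-1),2−(0))=1
  k=0: (−1)^1·4.8990/(2)·0.8827^3·0.4699^1 = -0.791685
  k=1: (−1)^2·4.8990/(2)·0.8827^1·0.4699^3 = +0.224370
d^2_{0,-1}(0.9784) = -0.791685 +0.224370 = -0.567315
D = (+1.000000+0.000000i)·(-0.567315)·(-0.727111+0.686520i) = +0.412501-0.389473i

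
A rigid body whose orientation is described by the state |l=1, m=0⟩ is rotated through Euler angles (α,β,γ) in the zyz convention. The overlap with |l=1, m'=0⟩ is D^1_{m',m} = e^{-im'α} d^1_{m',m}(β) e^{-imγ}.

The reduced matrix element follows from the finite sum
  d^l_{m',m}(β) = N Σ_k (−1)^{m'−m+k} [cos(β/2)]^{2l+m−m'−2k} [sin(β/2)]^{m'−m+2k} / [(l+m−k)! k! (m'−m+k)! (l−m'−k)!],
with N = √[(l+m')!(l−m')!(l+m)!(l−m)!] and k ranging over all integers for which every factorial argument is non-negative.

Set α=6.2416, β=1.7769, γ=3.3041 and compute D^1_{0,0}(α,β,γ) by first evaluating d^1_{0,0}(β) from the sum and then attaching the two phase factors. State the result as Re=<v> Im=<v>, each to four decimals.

D^1_{0,0}(6.2416,1.7769,3.3041) = e^{-i·0·6.2416}·d^1_{0,0}(1.7769)·e^{-i·0·3.3041}. Compute d first:
Half-angle: c=0.630616, s=0.776095. N=√(1·1·1·1)=1.000000
The bounds max(0,m−m')=0 and min(l+m,l−m')=1 give 2 terms
  k=0: (−1)^0·1.0000/(1)·0.6306^2·0.7761^0 = +0.397676
  k=1: (−1)^1·1.0000/(1)·0.6306^0·0.7761^2 = -0.602324
d^1_{0,0}(1.7769) = +0.397676 -0.602324 = -0.204648
Attach z-rotation phases: D = e^{-i(0)(6.2416)}·(-0.204648)·e^{-i(0)(3.3041)} = -0.204648+0.000000i

Re=-0.2046 Im=0.0000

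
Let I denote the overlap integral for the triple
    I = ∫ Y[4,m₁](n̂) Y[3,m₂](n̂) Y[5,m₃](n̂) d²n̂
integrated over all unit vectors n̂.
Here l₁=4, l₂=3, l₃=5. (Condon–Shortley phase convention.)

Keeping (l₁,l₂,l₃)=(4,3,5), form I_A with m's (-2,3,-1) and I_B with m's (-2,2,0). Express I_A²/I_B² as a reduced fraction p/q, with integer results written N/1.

Same 4,3,5: normalisation and zero-m 3j drop out of the ratio.
A: Δ: 2! 6! 4! / 13! → 1/180180; sum: t=2:+1/2304 = 1/2304; 3j²(4 3 5; -2 3 -1) = Δ·Π!·Σ² = 75/4004  (sign +1)
B: Δ: 2! 6! 4! / 13! → 1/180180; sum: t=1:−1/2880 t=2:+1/576 = 1/720; 3j²(4 3 5; -2 2 0) = Δ·Π!·Σ² = 80/3003  (sign -1)
I_A²/I_B² = (75/4004)/(80/3003) = 45/64

45/64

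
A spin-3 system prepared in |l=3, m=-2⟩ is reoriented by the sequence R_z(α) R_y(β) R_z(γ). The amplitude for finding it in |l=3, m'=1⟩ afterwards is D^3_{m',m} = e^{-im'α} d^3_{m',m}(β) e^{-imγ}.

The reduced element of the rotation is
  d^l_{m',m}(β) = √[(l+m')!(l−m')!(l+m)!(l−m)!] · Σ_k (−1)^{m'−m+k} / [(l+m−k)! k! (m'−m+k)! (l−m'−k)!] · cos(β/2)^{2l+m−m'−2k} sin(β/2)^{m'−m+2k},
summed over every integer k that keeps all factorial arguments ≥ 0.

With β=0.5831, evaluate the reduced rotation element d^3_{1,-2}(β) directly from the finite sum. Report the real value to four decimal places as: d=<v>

d^3_{1,-2}(β=0.5831) via the finite sum:
c=cos(0.583100/2)=0.957799, s=sin(0.583100/2)=0.287437; N=√[24·2·1·120]=75.894664
The bounds max(0,m−m')=0 and min(l+m,l−m')=1 give 2 terms
  k=0: (−1)^3·75.8947/(12)·0.9578^3·0.2874^3 = -0.131972
  k=1: (−1)^4·75.8947/(24)·0.9578^1·0.2874^5 = +0.005943
d^3_{1,-2}(0.5831) = -0.131972 +0.005943 = -0.126029

d=-0.1260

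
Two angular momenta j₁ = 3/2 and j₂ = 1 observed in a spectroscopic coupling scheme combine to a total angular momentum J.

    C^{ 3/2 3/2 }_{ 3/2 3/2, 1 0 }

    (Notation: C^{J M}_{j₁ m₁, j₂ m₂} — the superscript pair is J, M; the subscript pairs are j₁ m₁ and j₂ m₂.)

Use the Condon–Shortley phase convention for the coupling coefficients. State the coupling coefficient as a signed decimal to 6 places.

j₁+j₂−J=1  J+j₁−j₂=2  J−j₁+j₂=1  j₁+j₂+J+1=5
(j₁±m₁, j₂±m₂, J±M) = (3,0,1,1,3,0)
P² = 12/5
sum k=0..0:
  [0] +1/2 = 1/2
S = 1/2
C² = P²·S² = 3/5 ; C = +0.774597

+√(3/5) ≈ +0.774597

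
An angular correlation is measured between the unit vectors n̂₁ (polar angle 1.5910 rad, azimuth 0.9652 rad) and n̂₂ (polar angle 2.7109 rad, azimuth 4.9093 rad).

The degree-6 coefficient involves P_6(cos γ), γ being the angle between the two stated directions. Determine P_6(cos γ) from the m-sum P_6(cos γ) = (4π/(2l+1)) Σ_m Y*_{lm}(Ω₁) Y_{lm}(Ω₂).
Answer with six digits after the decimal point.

0.070485

Addition theorem: P_6(cos γ) = (4π/13) Σ_m Y*_{lm}(Ω₁) Y_{lm}(Ω₂), m = −6…6:
  term(m=-6) = (0.000126, 0.001228)   from Y*(Ω₁)=(0.425268, -0.227918), Y(Ω₂)=(-0.000971, 0.002367)
  term(m=-5) = (0.000420, -0.000498)   from Y*(Ω₁)=(-0.003829, 0.033555), Y(Ω₂)=(-0.016068, -0.010671)
  term(m=-4) = (0.031021, -0.002126)   from Y*(Ω₁)=(0.266993, 0.233797), Y(Ω₂)=(0.061814, -0.062093)
  term(m=-3) = (-0.007664, -0.006915)   from Y*(Ω₁)=(-0.038210, 0.009594), Y(Ω₂)=(0.145930, 0.217605)
  term(m=-2) = (-0.005421, -0.158348)   from Y*(Ω₁)=(-0.113725, 0.302501), Y(Ω₂)=(-0.452738, 0.188126)
  term(m=-1) = (-0.012295, 0.012723)   from Y*(Ω₁)=(-0.023626, -0.034123), Y(Ω₂)=(-0.083402, -0.418064)
  term(m=+0) = (0.060541, 0.000000)   from Y*(Ω₁)=(-0.315125, -0.000000), Y(Ω₂)=(-0.192117, 0.000000)
  term(m=+1) = (-0.012295, -0.012723)   from Y*(Ω₁)=(0.023626, -0.034123), Y(Ω₂)=(0.083402, -0.418064)
  term(m=+2) = (-0.005421, 0.158348)   from Y*(Ω₁)=(-0.113725, -0.302501), Y(Ω₂)=(-0.452738, -0.188126)
  term(m=+3) = (-0.007664, 0.006915)   from Y*(Ω₁)=(0.038210, 0.009594), Y(Ω₂)=(-0.145930, 0.217605)
  term(m=+4) = (0.031021, 0.002126)   from Y*(Ω₁)=(0.266993, -0.233797), Y(Ω₂)=(0.061814, 0.062093)
  term(m=+5) = (0.000420, 0.000498)   from Y*(Ω₁)=(0.003829, 0.033555), Y(Ω₂)=(0.016068, -0.010671)
  term(m=+6) = (0.000126, -0.001228)   from Y*(Ω₁)=(0.425268, 0.227918), Y(Ω₂)=(-0.000971, -0.002367)
Σ over m = (0.072917, 0.000000); ×(4π/13) → (0.070485, 0.000000). Real part: 0.070485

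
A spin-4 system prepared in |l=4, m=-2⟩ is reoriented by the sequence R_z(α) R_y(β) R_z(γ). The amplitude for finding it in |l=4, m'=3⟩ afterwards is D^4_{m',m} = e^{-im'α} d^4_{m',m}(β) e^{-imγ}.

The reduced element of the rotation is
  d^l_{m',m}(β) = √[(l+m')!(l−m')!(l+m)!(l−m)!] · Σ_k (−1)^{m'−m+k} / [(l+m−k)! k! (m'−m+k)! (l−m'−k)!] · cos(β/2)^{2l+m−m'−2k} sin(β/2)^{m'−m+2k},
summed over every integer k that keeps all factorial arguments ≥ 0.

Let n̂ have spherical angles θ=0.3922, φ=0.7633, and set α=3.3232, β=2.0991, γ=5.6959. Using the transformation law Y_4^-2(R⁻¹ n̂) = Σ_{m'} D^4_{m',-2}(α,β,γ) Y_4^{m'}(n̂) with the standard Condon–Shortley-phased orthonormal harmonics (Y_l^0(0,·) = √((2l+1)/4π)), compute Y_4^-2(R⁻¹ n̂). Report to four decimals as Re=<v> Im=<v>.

Re=-0.1022 Im=-0.4167

Need the full column D^4_{m',-2} for m'=−4..4 at α=3.3232, β=2.0991, γ=5.6959.
cos(β/2)=0.497961, sin(β/2)=0.867199
d^4_{-4,-2}: single k=2 term ⇒ +0.060672;  D = +0.054681-0.026289i
d^4_{-3,-2}: k∈[1..2] ⇒ +0.024635 -0.224140 = -0.199505;  D = +0.161235-0.117497i
d^4_{-2,-2}: k∈[0..2] ⇒ +0.003781 -0.137592 +0.521614 = +0.387803;  D = +0.267008-0.281243i
d^4_{-1,-2}: k∈[0..2] ⇒ -0.027933 +0.423585 -0.856439 = -0.460787;  D = +0.251686-0.385977i
d^4_{0,-2}: k∈[0..2] ⇒ +0.108776 -0.879727 +1.000520 = +0.229569;  D = +0.088600-0.211783i
d^4_{1,-2}: k∈[0..2] ⇒ -0.282390 +1.284658 -0.779227 = +0.223041;  D = -0.047502+0.217924i
d^4_{2,-2}: k∈[0..2] ⇒ +0.521614 -1.265569 +0.319853 = -0.424101;  D = -0.013997+0.423870i
d^4_{3,-2}: k∈[0..1] ⇒ -0.679777 +0.687214 = +0.007437;  D = +0.001101+0.007355i
d^4_{4,-2}: single k=0 term ⇒ +0.558063;  D = -0.180944-0.527915i
Y_4^{m'}(θ=0.3922,φ=0.7633) and Σ D·Y over m':
  (+0.0547-0.0263i)·(-0.0094-0.0008i)  (+0.1612-0.1175i)·(-0.0425-0.0486i)  (+0.2670-0.2812i)·(+0.0107-0.2430i)  (+0.2517-0.3860i)·(+0.3595-0.3439i)  (+0.0886-0.2118i)·(+0.3071+0.0000i)  (-0.0475+0.2179i)·(-0.3595-0.3439i)  (-0.0140+0.4239i)·(+0.0107+0.2430i)  (+0.0011+0.0074i)·(+0.0425-0.0486i)  (-0.1809-0.5279i)·(-0.0094+0.0008i)
Y_4^-2(R⁻¹ n̂) = -0.102229-0.416668i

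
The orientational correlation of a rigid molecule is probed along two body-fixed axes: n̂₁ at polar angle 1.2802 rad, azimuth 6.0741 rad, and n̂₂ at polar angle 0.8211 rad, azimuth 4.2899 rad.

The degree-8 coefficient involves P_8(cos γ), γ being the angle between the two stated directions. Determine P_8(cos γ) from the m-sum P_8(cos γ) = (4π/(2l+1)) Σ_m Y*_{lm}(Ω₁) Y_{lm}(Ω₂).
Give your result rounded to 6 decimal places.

0.252195

Addition theorem: P_8(cos γ) = (4π/17) Σ_m Y*_{lm}(Ω₁) Y_{lm}(Ω₂), m = −8…8:
  m=-8: Y*=-0.037215-0.363999i  Y=-0.041239-0.010019i  product -0.002112+0.015384i
  m=-7: Y*=+0.046832-0.435191i  Y=+0.028943+0.155374i  product +0.068973-0.005319i
  m=-6: Y*=+0.020956-0.064032i  Y=+0.283535-0.196761i  product -0.006657-0.022279i
  m=-5: Y*=-0.166819+0.287761i  Y=-0.395344-0.237868i  product +0.134400-0.074084i
  m=-4: Y*=-0.133028+0.147322i  Y=-0.033944+0.283511i  product -0.037252-0.042716i
  m=-3: Y*=+0.201067-0.145758i  Y=-0.147893+0.046289i  product -0.022990+0.030864i
  m=-2: Y*=+0.223075-0.099130i  Y=+0.251431+0.283330i  product +0.084175+0.038279i
  m=-1: Y*=-0.201747+0.042808i  Y=+0.007437-0.016543i  product -0.000792+0.003656i
  m=+0: Y*=-0.255233-0.000000i  Y=+0.369527+0.000000i  product -0.094315-0.000000i
  m=+1: Y*=+0.201747+0.042808i  Y=-0.007437-0.016543i  product -0.000792-0.003656i
  m=+2: Y*=+0.223075+0.099130i  Y=+0.251431-0.283330i  product +0.084175-0.038279i
  m=+3: Y*=-0.201067-0.145758i  Y=+0.147893+0.046289i  product -0.022990-0.030864i
  m=+4: Y*=-0.133028-0.147322i  Y=-0.033944-0.283511i  product -0.037252+0.042716i
  m=+5: Y*=+0.166819+0.287761i  Y=+0.395344-0.237868i  product +0.134400+0.074084i
  m=+6: Y*=+0.020956+0.064032i  Y=+0.283535+0.196761i  product -0.006657+0.022279i
  m=+7: Y*=-0.046832-0.435191i  Y=-0.028943+0.155374i  product +0.068973+0.005319i
  m=+8: Y*=-0.037215+0.363999i  Y=-0.041239+0.010019i  product -0.002112-0.015384i
Accumulated sum +0.341174+0.000000i; after 4π/(2l+1) scaling, +0.252195+0.000000i ⇒ P_8 = 0.252195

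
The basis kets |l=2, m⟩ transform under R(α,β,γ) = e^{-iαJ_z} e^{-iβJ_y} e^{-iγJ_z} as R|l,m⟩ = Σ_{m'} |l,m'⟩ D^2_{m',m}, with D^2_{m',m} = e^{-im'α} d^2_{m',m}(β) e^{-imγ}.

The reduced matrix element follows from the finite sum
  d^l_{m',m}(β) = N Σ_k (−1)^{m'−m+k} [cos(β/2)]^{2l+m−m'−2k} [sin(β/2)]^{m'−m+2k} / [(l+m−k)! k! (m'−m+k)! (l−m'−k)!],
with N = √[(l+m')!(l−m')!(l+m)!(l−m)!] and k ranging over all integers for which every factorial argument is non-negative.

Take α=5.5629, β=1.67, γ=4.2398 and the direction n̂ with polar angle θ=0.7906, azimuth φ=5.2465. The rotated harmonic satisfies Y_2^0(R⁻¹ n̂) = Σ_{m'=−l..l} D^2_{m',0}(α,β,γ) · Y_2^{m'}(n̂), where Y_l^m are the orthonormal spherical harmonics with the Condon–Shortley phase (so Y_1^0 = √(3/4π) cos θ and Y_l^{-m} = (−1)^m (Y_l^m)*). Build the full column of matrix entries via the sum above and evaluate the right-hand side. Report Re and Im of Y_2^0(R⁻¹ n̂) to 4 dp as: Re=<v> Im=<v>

Need the full column D^2_{m',0} for m'=−2..2 at α=5.5629, β=1.6700, γ=4.2398.
cos(β/2)=0.671178, sin(β/2)=0.741297
d^2_{-2,0}: single k=2 term ⇒ +0.606366;  D = +0.078741-0.601231i
d^2_{-1,0}: k∈[1..2] ⇒ +0.549010 -0.669713 = -0.120704;  D = -0.090723+0.079616i
d^2_{0,0}: k∈[0..2] ⇒ +0.202932 -0.990191 +0.301973 = -0.485286;  D = -0.485286+0.000000i
d^2_{1,0}: k∈[0..1] ⇒ -0.549010 +0.669713 = +0.120704;  D = +0.090723+0.079616i
d^2_{2,0}: single k=0 term ⇒ +0.606366;  D = +0.078741+0.601231i
Y_2^{m'}(θ=0.7906,φ=5.2465) and Σ D·Y over m':
  (+0.0787-0.6012i)·(-0.0940+0.1710i)  (-0.0907+0.0796i)·(+0.1966+0.3325i)  (-0.4853+0.0000i)·(+0.1528+0.0000i)  (+0.0907+0.0796i)·(-0.1966+0.3325i)  (+0.0787+0.6012i)·(-0.0940-0.1710i)
Y_2^0(R⁻¹ n̂) = +0.028082+0.000000i

Re=0.0281 Im=0.0000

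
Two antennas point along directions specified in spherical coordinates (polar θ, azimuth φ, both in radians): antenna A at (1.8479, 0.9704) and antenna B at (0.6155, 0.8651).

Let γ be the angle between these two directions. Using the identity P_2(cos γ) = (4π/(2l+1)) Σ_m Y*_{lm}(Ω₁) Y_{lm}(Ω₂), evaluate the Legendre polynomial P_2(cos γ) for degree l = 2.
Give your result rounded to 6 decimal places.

Expand P_2 via completeness: Σ_{m} conj(Y_{2,m}) at Ω₁ times Y_{2,m} at Ω₂ —
  term(m=-2) = (0.045000, 0.009620)   from Y*(Ω₁)=(-0.129230, 0.333181), Y(Ω₂)=(-0.020439, -0.127133)
  term(m=-1) = (-0.073624, -0.007781)   from Y*(Ω₁)=(-0.114849, -0.167732), Y(Ω₂)=(0.236199, -0.277205)
  term(m=+0) = (-0.077134, -0.000000)   from Y*(Ω₁)=(-0.244579, -0.000000), Y(Ω₂)=(0.315373, 0.000000)
  term(m=+1) = (-0.073624, 0.007781)   from Y*(Ω₁)=(0.114849, -0.167732), Y(Ω₂)=(-0.236199, -0.277205)
  term(m=+2) = (0.045000, -0.009620)   from Y*(Ω₁)=(-0.129230, -0.333181), Y(Ω₂)=(-0.020439, 0.127133)
Σ over m = (-0.134382, 0.000000); ×(4π/5) → (-0.337738, 0.000000). Real part: -0.337738

-0.337738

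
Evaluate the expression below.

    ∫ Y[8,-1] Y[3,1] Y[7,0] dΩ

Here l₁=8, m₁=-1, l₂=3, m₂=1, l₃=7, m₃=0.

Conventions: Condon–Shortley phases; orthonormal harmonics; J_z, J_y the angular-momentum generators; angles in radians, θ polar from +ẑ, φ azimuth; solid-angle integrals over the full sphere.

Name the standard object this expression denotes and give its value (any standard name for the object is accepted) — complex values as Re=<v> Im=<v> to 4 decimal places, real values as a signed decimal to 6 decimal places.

This is a Gaunt coefficient — the integral of a triple product of spherical harmonics over the sphere.
m-sum 0 ✓  L=18 even ✓  5≤7≤11 ✓
Π(2lᵢ+1) = 17×7×15 = 1785
triangle coeff Δ(8,3,7) = 1/5290740
Σ_t [1,3]: t=1:−1/7257600 t=2:+1/2073600 t=3:−1/7257600 = 1/4838400
(3j)²=252/20995 [(8 3 7; 0 0 0)], sign=-1
Σ_t [2,4]: t=2:+1/4838400 t=3:−1/3110400 t=4:+1/29030400 = -1/12441600
(3j)²=343/125970 [(8 3 7; -1 1 0)], sign=+1
⇒ 4πI² = 302526/5185765
I = (-1)√(302526/5185765/(4π)) = -0.06813496

Gaunt coefficient, -0.068135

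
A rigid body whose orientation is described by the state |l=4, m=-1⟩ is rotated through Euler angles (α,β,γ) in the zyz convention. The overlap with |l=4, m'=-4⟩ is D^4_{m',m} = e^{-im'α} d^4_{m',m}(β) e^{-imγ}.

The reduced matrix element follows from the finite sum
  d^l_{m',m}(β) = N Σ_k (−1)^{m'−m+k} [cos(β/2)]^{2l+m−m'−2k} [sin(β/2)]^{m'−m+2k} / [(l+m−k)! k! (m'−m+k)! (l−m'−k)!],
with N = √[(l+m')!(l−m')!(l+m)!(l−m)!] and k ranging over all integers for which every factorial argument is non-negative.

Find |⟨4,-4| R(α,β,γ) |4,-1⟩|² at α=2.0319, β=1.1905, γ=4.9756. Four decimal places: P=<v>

P=0.2636

D^4_{-4,-1}(2.0319,1.1905,4.9756) = e^{-i·-4·2.0319}·d^4_{-4,-1}(1.1905)·e^{-i·-1·4.9756}. Compute d first:
c=cos(1.190500/2)=0.828008, s=sin(1.190500/2)=0.560716; N=√[1·40320·6·120]=5387.986637
The bounds max(0,m−m')=3 and min(l+m,l−m')=3 give 1 term
  k=3: (−1)^0·5387.9866/(720)·0.8280^5·0.5607^3 = +0.513447
d^4_{-4,-1}(1.1905) = +0.513447
|D^4_{-4,-1}|² = |d^4_{-4,-1}(β)|² = (+0.513447)² = 0.263628 (the z-rotation phases have unit modulus)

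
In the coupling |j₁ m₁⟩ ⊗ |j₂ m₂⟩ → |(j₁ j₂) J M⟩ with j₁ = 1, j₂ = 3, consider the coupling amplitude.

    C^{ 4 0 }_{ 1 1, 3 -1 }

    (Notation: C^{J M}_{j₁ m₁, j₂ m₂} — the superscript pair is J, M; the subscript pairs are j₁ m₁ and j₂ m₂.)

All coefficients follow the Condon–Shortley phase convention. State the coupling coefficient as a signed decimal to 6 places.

triangle: 0!*2!*6!/9! = 1440/362880
(j±m)!: 2!*0!*2!*4!*4!*4! = 55296
prefactor² = (2J+1)*Δ*N² = 13824/7
  k=0: +1/(0!*0!*0!*2!*2!*4!) = 1/96
Σ = 1/96  ⇒  CG² = 13824/7*(1/96)² = 3/14
CG = +√(3/14) = +0.462910

+0.462910  (= +√(3/14))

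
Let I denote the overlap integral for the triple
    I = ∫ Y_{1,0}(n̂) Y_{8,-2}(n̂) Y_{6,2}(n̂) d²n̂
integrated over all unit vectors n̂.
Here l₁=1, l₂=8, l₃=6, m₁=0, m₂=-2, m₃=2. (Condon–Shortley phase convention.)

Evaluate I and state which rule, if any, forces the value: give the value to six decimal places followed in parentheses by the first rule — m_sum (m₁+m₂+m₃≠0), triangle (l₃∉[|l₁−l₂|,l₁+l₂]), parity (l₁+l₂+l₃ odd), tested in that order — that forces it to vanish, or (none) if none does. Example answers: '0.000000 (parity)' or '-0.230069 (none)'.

|1−8|≤6≤1+8 violated ⇒ I = 0

0.000000 (triangle)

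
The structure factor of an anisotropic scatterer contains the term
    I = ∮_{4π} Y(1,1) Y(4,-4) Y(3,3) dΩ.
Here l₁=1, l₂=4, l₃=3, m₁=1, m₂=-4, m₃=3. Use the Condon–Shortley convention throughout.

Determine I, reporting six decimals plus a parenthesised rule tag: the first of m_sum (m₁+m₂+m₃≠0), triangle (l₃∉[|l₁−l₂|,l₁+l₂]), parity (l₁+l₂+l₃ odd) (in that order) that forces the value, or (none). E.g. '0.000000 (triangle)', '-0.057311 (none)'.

Rules hold: Σm=0, L=8 even, 3≤3≤5.
N = 3·9·7 = 189
Δ = 2!·0!·6!/9! = 1/252
Racah Σ t=1..1: t=1:−1/36 = -1/36
⇒ 3j(1 4 3; 0 0 0)² = 4/63, sgn +1
Racah Σ t=0..0: t=0:+1/1440 = 1/1440
⇒ 3j(1 4 3; 1 -4 3)² = 1/9, sgn +1
4πI² = N·(3j₀)²·(3jₘ)² = 4/3
I = +1·√(1.33333/4π) = 0.32573501
No selection rule forces the value: the integral is nonzero (none).

0.325735 (none)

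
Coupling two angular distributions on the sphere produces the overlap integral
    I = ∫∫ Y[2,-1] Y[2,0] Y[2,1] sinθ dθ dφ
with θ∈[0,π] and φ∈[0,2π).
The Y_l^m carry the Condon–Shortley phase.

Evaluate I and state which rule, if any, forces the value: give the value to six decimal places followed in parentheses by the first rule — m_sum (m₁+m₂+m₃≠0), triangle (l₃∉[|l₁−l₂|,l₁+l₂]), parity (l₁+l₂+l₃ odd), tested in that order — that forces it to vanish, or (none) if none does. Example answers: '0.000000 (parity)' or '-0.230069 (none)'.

Rules hold: Σm=0, L=6 even, 0≤2≤4.
N = 5·5·5 = 125
Δ = 2!·2!·2!/7! = 1/630
Racah Σ t=0..2: t=0:+1/8 t=1:−1/1 t=2:+1/8 = -3/4
⇒ 3j(2 2 2; 0 0 0)² = 2/35, sgn -1
Racah Σ t=1..2: t=1:−1/2 t=2:+1/4 = -1/4
⇒ 3j(2 2 2; -1 0 1)² = 1/70, sgn +1
4πI² = N·(3j₀)²·(3jₘ)² = 5/49
I = -1·√(0.102041/4π) = -0.09011188
No selection rule forces the value: the integral is nonzero (none).

-0.090112 (none)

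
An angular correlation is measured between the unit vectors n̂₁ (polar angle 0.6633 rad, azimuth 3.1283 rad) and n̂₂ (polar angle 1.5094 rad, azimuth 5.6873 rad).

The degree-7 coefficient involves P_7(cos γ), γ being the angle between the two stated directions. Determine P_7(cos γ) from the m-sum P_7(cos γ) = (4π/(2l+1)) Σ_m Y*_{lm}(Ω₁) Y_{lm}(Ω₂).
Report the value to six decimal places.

-0.146309

Addition theorem: P_7(cos γ) = (4π/15) Σ_m Y*_{lm}(Ω₁) Y_{lm}(Ω₂), m = −7…7:
  m=-7: Y*=-0.016703+0.001559i  Y=-0.254221-0.422961i  product +0.004906+0.006669i
  m=-6: Y*=+0.080074-0.006400i  Y=-0.102997-0.047701i  product -0.008553-0.003160i
  m=-5: Y*=-0.229115+0.015250i  Y=+0.341160-0.055815i  product -0.077314+0.017991i
  m=-4: Y*=+0.420900-0.022401i  Y=+0.095769-0.090669i  product +0.038278-0.040308i
  m=-3: Y*=-0.442496+0.017655i  Y=-0.065176+0.295821i  product +0.023618-0.132050i
  m=-2: Y*=+0.085460-0.002273i  Y=+0.051623+0.129614i  product +0.004706+0.010959i
  m=-1: Y*=+0.366546-0.004873i  Y=-0.237381-0.160971i  product -0.087795-0.057846i
  m=+0: Y*=-0.209329-0.000000i  Y=-0.141714+0.000000i  product +0.029665+0.000000i
  m=+1: Y*=-0.366546-0.004873i  Y=+0.237381-0.160971i  product -0.087795+0.057846i
  m=+2: Y*=+0.085460+0.002273i  Y=+0.051623-0.129614i  product +0.004706-0.010959i
  m=+3: Y*=+0.442496+0.017655i  Y=+0.065176+0.295821i  product +0.023618+0.132050i
  m=+4: Y*=+0.420900+0.022401i  Y=+0.095769+0.090669i  product +0.038278+0.040308i
  m=+5: Y*=+0.229115+0.015250i  Y=-0.341160-0.055815i  product -0.077314-0.017991i
  m=+6: Y*=+0.080074+0.006400i  Y=-0.102997+0.047701i  product -0.008553+0.003160i
  m=+7: Y*=+0.016703+0.001559i  Y=+0.254221-0.422961i  product +0.004906-0.006669i
Total Σ_m = -0.174643-0.000000i. Multiply by 0.837758: -0.146309-0.000000i. P_7(cos γ) = -0.146309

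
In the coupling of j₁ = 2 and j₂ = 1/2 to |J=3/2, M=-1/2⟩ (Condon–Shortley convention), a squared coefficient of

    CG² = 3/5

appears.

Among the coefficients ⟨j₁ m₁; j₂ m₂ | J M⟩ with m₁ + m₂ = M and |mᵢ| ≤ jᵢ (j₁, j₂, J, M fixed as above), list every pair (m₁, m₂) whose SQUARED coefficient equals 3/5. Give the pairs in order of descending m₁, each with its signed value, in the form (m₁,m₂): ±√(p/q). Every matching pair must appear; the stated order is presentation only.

(-1,1/2): −√(3/5)

Admissible pairs with m₁+m₂ = M = -1/2: (-1,1/2), (0,-1/2)
  (m₁,m₂)=(0,-1/2): CG² = 2/5, CG = +√(2/5)
  (m₁,m₂)=(-1,1/2): CG² = 3/5, CG = −√(3/5)   ← matches the target
Pairs with CG² = 3/5: (-1,1/2): −√(3/5)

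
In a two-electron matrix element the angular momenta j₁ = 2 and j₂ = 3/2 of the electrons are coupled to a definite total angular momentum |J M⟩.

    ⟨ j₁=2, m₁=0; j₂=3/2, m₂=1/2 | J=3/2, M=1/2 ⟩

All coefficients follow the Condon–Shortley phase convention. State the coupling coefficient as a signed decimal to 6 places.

-0.447214

√[4·2!2!1!/6! · 2!2!2!1!2!1!] = √(16/45)
  +(−1)^1/∏(1,1,1,1,1,0)! = -1  (running -1)
  +(−1)^2/∏(2,0,0,0,2,1)! = 1/4  (running -3/4)
⟨..|..⟩ = √(16/45)·(-3/4) = -0.447214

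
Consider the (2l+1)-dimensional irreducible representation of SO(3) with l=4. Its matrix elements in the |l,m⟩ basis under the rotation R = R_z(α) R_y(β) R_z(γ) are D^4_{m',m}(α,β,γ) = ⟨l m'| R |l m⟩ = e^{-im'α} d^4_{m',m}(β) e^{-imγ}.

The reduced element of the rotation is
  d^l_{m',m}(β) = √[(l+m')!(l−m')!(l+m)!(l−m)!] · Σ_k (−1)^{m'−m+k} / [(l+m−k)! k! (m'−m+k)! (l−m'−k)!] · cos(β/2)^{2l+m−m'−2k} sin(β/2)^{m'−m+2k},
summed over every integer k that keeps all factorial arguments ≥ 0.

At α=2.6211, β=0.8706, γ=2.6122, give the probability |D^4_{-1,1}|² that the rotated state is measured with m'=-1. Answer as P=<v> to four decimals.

P=0.1726

Split into d^4_{-1,1}(β=0.8706) × two z-phases.
Half-angle: c=0.906744, s=0.421682. N=√(6·120·120·6)=720.000000
The bounds max(0,m−m')=2 and min(l+m,l−m')=5 give 4 terms
  k=2: (−1)^0·720.0000/(72)·0.9067^6·0.4217^2 = +0.988275
  k=3: (−1)^1·720.0000/(24)·0.9067^4·0.4217^4 = -0.641211
  k=4: (−1)^2·720.0000/(48)·0.9067^2·0.4217^6 = +0.069338
  k=5: (−1)^3·720.0000/(720)·0.9067^0·0.4217^8 = -0.001000
d^4_{-1,1}(0.8706) = +0.988275 -0.641211 +0.069338 -0.001000 = +0.415402
|D^4_{-1,1}|² = |d^4_{-1,1}(β)|² = (+0.415402)² = 0.172559 (the z-rotation phases have unit modulus)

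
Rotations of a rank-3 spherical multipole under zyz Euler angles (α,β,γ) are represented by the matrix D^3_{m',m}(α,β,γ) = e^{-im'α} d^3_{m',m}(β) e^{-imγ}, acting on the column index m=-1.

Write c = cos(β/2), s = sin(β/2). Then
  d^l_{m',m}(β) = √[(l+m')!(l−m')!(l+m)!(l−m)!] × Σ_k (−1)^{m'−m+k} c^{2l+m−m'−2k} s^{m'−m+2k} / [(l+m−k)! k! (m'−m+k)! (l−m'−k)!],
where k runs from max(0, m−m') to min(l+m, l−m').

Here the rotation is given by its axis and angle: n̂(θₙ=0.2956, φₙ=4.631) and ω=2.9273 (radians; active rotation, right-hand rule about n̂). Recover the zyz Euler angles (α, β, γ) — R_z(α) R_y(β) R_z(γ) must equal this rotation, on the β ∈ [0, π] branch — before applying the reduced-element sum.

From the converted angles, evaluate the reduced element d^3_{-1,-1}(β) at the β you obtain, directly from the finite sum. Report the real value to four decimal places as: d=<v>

d=0.2443

Axis–angle → zyz. n̂ = (sinθₙcosφₙ, sinθₙsinφₙ, cosθₙ) = (-0.023684, -0.290350, +0.956628), ω = 2.9273.
R = I cosω + sinω [n̂]ₓ + (1−cosω) n̂n̂ᵀ gives
  R = [-0.976018, -0.189837, -0.106539; +0.217029, -0.810450, -0.544123; +0.016950, -0.554196, +0.832214]
β = atan2(√(R₁₃²+R₂₃²), R₃₃) = 0.587708; α = atan2(R₂₃, R₁₃) mod 2π = 4.519035; γ = atan2(R₃₂, −R₃₁) mod 2π = 4.681813
d^3_{-1,-1}(β=0.5877) via the finite sum:
Half-angle: c=0.957135, s=0.289643. N=√(2·24·2·24)=48.000000
k∈{0,1,2} keeps every argument non-negative
  k=0: (−1)^0·48.0000/(48)·0.9571^6·0.2896^0 = +0.768844
  k=1: (−1)^1·48.0000/(6)·0.9571^4·0.2896^2 = -0.563260
  k=2: (−1)^2·48.0000/(8)·0.9571^2·0.2896^4 = +0.038686
d^3_{-1,-1}(0.5877) = +0.768844 -0.563260 +0.038686 = +0.244270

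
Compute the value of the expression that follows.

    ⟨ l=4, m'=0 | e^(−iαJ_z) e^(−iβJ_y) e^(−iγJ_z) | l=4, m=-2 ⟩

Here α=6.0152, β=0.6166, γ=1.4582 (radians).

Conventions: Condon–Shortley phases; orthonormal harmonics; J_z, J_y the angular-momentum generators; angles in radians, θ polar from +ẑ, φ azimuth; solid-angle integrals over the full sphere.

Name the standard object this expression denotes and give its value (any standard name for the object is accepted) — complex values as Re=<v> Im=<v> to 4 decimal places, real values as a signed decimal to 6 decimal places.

This is a Wigner D-matrix element — the rotation-matrix element ⟨l m'| R(α,β,γ) |l m⟩ in the angular-momentum basis.
First d^4_{0,-2}(β=0.6166), then the phase factors e^{-i(0)α} and e^{-i(-2)γ}:
c=cos(0.616600/2)=0.952851, s=sin(0.616600/2)=0.303439; N=√[24·24·2·720]=910.735966
Admissible k: 0..2 (factorial args all ≥0)
  k=0: (−1)^2·910.7360/(96)·0.9529^6·0.3034^2 = +0.653754
  k=1: (−1)^3·910.7360/(36)·0.9529^4·0.3034^4 = -0.176798
  k=2: (−1)^4·910.7360/(96)·0.9529^2·0.3034^6 = +0.006724
d^4_{0,-2}(0.6166) = +0.653754 -0.176798 +0.006724 = +0.483680
Attach z-rotation phases: D = e^{-i(0)(6.0152)}·(+0.483680)·e^{-i(-2)(1.4582)} = -0.471467+0.108003i

Wigner D-matrix element, Re=-0.4715 Im=0.1080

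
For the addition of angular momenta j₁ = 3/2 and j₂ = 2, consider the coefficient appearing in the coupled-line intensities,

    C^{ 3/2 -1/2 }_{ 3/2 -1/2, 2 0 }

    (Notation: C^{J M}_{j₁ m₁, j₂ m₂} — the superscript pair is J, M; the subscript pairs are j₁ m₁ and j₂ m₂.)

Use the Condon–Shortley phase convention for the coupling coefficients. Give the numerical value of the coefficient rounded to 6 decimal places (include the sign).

j₁+j₂−J=2  J+j₁−j₂=1  J−j₁+j₂=2  j₁+j₂+J+1=6
(j₁±m₁, j₂±m₂, J±M) = (1,2,2,2,1,2)
P² = 16/45
sum k=1..2:
  [1] −1/1 = -1
  [2] +1/4 = 1/4
S = -3/4
C² = P²·S² = 1/5 ; C = -0.447214

−√(1/5) = -0.447214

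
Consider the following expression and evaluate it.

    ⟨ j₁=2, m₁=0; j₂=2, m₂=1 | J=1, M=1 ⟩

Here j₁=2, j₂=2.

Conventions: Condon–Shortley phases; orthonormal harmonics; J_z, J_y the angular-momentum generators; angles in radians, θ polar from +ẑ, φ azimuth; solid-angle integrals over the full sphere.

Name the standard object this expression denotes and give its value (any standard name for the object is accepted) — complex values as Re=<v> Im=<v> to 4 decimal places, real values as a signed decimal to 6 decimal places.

This is a Clebsch–Gordan (vector-coupling) coefficient.
triangle: 3!×1!×1!/6! = 6/720
(j±m)!: 2!×2!×3!×1!×2!×0! = 48
prefactor² = (2J+1)×Δ×N² = 6/5
  k=2: +1/(2!×1!×0!×1!×1!×0!) = 1/2
Σ = 1/2  ⇒  CG² = 6/5×(1/2)² = 3/10
CG = +√(3/10) = +0.547723

Clebsch–Gordan coefficient, +√(3/10) ≈ +0.547723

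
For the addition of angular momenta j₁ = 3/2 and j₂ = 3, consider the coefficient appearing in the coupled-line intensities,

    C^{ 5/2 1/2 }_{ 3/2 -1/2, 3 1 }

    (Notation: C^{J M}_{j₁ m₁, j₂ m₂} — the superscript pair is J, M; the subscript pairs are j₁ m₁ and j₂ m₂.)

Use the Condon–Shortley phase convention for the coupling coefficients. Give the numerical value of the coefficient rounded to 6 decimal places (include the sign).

-0.119523  (= −√(1/70))

triangle: 2!*1!*4!/8! = 48/40320
(j±m)!: 1!*2!*4!*2!*3!*2! = 1152
prefactor² = (2J+1)*Δ*N² = 288/35
  k=1: −1/(1!*1!*1!*3!*0!*1!) = -1/6
  k=2: +1/(2!*0!*0!*2!*1!*2!) = 1/8
Σ = -1/24  ⇒  CG² = 288/35*(-1/24)² = 1/70
CG = −√(1/70) = -0.119523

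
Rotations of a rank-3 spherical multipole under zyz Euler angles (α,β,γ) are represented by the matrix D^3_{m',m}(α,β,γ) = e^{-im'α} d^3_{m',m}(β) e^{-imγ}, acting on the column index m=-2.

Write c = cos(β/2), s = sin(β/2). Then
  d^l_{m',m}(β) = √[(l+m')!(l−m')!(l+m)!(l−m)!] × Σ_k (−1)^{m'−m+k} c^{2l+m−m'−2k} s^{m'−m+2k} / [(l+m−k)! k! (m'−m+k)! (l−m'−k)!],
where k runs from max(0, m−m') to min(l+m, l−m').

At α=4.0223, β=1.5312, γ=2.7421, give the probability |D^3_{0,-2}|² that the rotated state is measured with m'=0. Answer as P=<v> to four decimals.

P=0.0029

Split into d^3_{0,-2}(β=1.5312) × two z-phases.
Half-angle: c=0.720967, s=0.692970. N=√(6·6·1·120)=65.726707
k∈{0,1} keeps every argument non-negative
  k=0: (−1)^2·65.7267/(12)·0.7210^4·0.6930^2 = +0.710641
  k=1: (−1)^3·65.7267/(12)·0.7210^2·0.6930^4 = -0.656520
d^3_{0,-2}(1.5312) = +0.710641 -0.656520 = +0.054120
|D^3_{0,-2}|² = |d^3_{0,-2}(β)|² = (+0.054120)² = 0.002929 (the z-rotation phases have unit modulus)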